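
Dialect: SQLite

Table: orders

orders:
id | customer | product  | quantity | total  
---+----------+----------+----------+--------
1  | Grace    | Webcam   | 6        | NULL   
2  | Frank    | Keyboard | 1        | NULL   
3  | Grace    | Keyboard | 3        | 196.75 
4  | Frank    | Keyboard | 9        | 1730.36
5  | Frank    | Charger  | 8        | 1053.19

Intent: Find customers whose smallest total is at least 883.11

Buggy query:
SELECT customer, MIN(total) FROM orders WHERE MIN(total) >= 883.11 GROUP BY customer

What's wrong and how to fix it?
Bug: Aggregates like MIN are computed per group after WHERE runs

Fix: Replace WHERE with HAVING after the GROUP BY

Corrected query:
SELECT customer, MIN(total) FROM orders GROUP BY customer HAVING MIN(total) >= 883.11

Result:
customer | MIN(total)
---------+-----------
Frank    | 1053.19   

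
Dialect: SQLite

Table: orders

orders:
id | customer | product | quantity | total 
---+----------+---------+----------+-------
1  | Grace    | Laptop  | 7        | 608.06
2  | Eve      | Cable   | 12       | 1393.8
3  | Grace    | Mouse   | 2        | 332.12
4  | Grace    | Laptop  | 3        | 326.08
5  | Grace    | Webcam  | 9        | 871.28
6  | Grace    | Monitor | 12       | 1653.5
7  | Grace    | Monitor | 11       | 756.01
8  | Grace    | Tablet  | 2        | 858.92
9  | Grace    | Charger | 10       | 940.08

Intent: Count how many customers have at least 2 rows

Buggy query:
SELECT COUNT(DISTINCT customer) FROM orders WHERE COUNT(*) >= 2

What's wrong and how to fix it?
Bug: WHERE filters individual rows, not groups, so a group-level COUNT is invalid there

Fix: Use a subquery that GROUPs and filters with HAVING, then count its rows

Corrected query:
SELECT COUNT(*) FROM (SELECT customer FROM orders GROUP BY customer HAVING COUNT(*) >= 2)

Result:
COUNT(*)
--------
1       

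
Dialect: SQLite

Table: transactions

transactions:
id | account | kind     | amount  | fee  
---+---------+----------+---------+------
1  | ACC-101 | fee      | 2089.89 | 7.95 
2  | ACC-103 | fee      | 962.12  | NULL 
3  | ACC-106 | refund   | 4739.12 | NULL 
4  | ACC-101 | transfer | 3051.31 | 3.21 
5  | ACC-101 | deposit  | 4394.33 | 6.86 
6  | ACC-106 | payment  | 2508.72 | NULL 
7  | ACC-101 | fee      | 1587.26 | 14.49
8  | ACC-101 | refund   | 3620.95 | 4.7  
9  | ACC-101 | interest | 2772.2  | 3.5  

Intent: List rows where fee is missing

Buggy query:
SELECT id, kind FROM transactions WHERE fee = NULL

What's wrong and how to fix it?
Bug: '= NULL' is always unknown in SQL three-valued logic, so no rows match

Fix: Use IS NULL to test for NULL

Corrected query:
SELECT id, kind FROM transactions WHERE fee IS NULL

Result:
id | kind   
---+--------
2  | fee    
3  | refund 
6  | payment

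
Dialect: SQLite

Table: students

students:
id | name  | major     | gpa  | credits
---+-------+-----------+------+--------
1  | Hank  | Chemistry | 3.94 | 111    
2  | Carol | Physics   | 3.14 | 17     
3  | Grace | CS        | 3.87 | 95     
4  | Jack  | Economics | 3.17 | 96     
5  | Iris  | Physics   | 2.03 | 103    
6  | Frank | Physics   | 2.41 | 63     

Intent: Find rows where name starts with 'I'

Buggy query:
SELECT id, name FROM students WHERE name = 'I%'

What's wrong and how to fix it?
Bug: Wildcards only work with LIKE; '=' treats '%' as a literal character

Fix: Use LIKE for wildcard pattern matching

Corrected query:
SELECT id, name FROM students WHERE name LIKE 'I%'

Result:
id | name
---+-----
5  | Iris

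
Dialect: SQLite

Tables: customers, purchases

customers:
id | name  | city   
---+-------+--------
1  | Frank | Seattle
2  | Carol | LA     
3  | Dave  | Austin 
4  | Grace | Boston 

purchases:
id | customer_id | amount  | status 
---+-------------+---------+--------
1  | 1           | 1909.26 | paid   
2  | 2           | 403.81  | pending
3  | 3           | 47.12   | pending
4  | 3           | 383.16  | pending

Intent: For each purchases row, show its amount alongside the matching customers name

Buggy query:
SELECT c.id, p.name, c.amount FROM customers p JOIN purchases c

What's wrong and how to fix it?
Bug: JOIN with no ON clause produces a cartesian product; every purchases row pairs with every customers row

Fix: Specify the join condition linking the foreign key to the parent id

Corrected query:
SELECT c.id, p.name, c.amount FROM customers p JOIN purchases c ON c.customer_id = p.id

Result:
id | name  | amount 
---+-------+--------
1  | Frank | 1909.26
2  | Carol | 403.81 
3  | Dave  | 47.12  
4  | Dave  | 383.16 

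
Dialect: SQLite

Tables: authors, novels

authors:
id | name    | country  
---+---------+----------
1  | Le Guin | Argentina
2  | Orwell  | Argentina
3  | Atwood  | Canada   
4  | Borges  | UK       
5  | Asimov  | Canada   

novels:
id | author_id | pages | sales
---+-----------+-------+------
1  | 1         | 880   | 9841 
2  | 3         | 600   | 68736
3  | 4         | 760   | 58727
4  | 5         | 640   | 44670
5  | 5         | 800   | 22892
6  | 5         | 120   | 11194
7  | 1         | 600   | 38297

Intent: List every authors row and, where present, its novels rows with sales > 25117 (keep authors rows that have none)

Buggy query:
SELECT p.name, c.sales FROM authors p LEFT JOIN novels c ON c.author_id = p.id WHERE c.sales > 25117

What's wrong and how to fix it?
Bug: A WHERE condition on the right-hand table after LEFT JOIN drops unmatched parents

Fix: Move the right-table condition into the ON clause so unmatched parents are kept

Corrected query:
SELECT p.name, c.sales FROM authors p LEFT JOIN novels c ON c.author_id = p.id AND c.sales > 25117

Result:
name    | sales
--------+------
Le Guin | 38297
Orwell  | NULL 
Atwood  | 68736
Borges  | 58727
Asimov  | 44670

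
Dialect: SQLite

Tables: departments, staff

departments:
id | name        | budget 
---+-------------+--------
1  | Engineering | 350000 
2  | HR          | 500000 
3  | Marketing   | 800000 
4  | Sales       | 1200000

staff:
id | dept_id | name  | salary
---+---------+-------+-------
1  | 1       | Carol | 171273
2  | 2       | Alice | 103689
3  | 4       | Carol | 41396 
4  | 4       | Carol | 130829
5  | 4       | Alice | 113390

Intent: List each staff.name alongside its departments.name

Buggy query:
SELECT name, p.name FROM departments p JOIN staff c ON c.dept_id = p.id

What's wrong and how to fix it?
Bug: 'name' exists in both joined tables, so the database can't tell which one is meant

Fix: Qualify the column with its table alias (c.name)

Corrected query:
SELECT c.name, p.name FROM departments p JOIN staff c ON c.dept_id = p.id

Result:
name  | name       
------+------------
Carol | Engineering
Alice | HR         
Carol | Sales      
Carol | Sales      
Alice | Sales      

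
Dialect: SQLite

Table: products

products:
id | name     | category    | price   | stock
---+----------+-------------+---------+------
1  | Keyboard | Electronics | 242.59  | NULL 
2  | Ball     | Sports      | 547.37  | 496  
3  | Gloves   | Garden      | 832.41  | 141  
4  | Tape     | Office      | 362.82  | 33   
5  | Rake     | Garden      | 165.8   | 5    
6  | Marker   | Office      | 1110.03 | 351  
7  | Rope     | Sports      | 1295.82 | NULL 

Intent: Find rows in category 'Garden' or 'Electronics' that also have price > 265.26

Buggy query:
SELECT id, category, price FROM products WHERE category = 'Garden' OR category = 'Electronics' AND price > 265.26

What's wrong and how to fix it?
Bug: Without parentheses, AND is evaluated before OR, so the price filter only applies to the 'Electronics' branch

Fix: Add parentheses around the OR so the AND applies to both alternatives

Corrected query:
SELECT id, category, price FROM products WHERE (category = 'Garden' OR category = 'Electronics') AND price > 265.26

Result:
id | category | price 
---+----------+-------
3  | Garden   | 832.41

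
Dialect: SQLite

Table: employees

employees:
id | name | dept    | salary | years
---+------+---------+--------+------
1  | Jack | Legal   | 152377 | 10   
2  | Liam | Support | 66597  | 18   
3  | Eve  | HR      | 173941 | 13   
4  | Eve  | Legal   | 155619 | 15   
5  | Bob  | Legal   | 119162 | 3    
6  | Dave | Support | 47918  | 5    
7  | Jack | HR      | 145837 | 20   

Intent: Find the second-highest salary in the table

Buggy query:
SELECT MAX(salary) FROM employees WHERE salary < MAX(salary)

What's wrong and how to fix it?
Bug: The inner MAX is an aggregate inside WHERE, which is not allowed

Fix: Put the inner MAX in a scalar subquery

Corrected query:
SELECT MAX(salary) FROM employees WHERE salary < (SELECT MAX(salary) FROM employees)

Result:
MAX(salary)
-----------
155619     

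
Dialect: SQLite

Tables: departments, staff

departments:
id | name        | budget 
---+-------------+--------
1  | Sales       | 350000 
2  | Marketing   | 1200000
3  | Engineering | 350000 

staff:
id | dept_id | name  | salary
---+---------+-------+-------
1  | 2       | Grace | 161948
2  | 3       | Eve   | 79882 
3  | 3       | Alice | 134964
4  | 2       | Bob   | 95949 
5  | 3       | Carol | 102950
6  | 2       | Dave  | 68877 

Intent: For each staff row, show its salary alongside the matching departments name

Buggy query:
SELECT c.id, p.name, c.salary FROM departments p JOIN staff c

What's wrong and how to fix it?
Bug: JOIN with no ON clause produces a cartesian product; every staff row pairs with every departments row

Fix: Add ON c.dept_id = p.id to the JOIN

Corrected query:
SELECT c.id, p.name, c.salary FROM departments p JOIN staff c ON c.dept_id = p.id

Result:
id | name        | salary
---+-------------+-------
1  | Marketing   | 161948
2  | Engineering | 79882 
3  | Engineering | 134964
4  | Marketing   | 95949 
5  | Engineering | 102950
6  | Marketing   | 68877 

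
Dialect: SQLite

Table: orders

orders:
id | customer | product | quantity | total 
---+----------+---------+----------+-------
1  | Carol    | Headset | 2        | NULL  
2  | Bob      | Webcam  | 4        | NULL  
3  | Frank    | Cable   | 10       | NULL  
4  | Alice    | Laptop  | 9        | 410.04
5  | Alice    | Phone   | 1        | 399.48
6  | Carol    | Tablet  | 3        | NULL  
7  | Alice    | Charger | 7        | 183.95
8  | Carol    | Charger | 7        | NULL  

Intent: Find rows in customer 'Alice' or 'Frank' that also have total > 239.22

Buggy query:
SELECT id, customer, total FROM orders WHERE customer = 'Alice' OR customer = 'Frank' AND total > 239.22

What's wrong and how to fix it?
Bug: AND binds tighter than OR, so this parses as customer = 'Alice' OR (customer = 'Frank' AND total > 239.22)

Fix: Group the OR with parentheses (or use IN), then AND the threshold

Corrected query:
SELECT id, customer, total FROM orders WHERE (customer = 'Alice' OR customer = 'Frank') AND total > 239.22

Result:
id | customer | total 
---+----------+-------
4  | Alice    | 410.04
5  | Alice    | 399.48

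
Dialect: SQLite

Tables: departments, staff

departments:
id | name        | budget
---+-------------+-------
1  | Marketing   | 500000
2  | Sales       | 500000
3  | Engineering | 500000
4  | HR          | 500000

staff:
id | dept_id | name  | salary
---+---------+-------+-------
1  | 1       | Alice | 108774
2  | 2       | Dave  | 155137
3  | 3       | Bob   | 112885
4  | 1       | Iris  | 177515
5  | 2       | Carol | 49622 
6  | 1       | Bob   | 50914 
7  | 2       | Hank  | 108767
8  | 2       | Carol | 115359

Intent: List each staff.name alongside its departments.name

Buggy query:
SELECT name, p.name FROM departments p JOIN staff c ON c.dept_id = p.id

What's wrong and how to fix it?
Bug: Both tables have a 'name' column; the unqualified reference is ambiguous

Fix: Qualify the column with its table alias (c.name)

Corrected query:
SELECT c.name, p.name FROM departments p JOIN staff c ON c.dept_id = p.id

Result:
name  | name       
------+------------
Alice | Marketing  
Dave  | Sales      
Bob   | Engineering
Iris  | Marketing  
Carol | Sales      
Bob   | Marketing  
Hank  | Sales      
Carol | Sales      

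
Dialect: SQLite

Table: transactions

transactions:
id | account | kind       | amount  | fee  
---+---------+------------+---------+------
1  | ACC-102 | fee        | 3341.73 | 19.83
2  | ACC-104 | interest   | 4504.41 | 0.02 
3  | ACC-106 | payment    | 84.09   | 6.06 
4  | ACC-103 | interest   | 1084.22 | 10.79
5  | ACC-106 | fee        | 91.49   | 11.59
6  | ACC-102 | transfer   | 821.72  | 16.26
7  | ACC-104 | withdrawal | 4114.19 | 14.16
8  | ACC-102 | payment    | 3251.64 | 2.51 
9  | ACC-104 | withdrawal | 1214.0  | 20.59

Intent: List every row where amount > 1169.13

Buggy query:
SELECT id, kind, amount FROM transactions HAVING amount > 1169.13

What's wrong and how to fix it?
Bug: This is a non-aggregate query (no GROUP BY, no aggregates), so in SQLite the HAVING clause is invalid here; a row-level condition belongs in WHERE

Fix: Replace HAVING with WHERE since the condition applies to individual rows

Corrected query:
SELECT id, kind, amount FROM transactions WHERE amount > 1169.13

Result:
id | kind       | amount 
---+------------+--------
1  | fee        | 3341.73
2  | interest   | 4504.41
7  | withdrawal | 4114.19
8  | payment    | 3251.64
9  | withdrawal | 1214   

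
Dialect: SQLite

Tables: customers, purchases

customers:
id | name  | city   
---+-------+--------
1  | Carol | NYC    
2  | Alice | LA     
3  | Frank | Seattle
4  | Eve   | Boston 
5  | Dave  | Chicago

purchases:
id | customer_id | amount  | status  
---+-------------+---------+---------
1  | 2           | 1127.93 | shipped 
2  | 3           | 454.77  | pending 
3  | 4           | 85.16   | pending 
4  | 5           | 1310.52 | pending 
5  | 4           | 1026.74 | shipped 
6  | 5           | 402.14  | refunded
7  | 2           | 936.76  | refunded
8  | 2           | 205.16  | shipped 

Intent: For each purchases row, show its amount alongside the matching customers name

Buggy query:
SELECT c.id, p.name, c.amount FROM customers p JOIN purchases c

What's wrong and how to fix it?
Bug: Missing join condition: each purchases row is matched to all customers rows instead of just its own

Fix: Specify the join condition linking the foreign key to the parent id

Corrected query:
SELECT c.id, p.name, c.amount FROM customers p JOIN purchases c ON c.customer_id = p.id

Result:
id | name  | amount 
---+-------+--------
1  | Alice | 1127.93
2  | Frank | 454.77 
3  | Eve   | 85.16  
4  | Dave  | 1310.52
5  | Eve   | 1026.74
6  | Dave  | 402.14 
7  | Alice | 936.76 
8  | Alice | 205.16 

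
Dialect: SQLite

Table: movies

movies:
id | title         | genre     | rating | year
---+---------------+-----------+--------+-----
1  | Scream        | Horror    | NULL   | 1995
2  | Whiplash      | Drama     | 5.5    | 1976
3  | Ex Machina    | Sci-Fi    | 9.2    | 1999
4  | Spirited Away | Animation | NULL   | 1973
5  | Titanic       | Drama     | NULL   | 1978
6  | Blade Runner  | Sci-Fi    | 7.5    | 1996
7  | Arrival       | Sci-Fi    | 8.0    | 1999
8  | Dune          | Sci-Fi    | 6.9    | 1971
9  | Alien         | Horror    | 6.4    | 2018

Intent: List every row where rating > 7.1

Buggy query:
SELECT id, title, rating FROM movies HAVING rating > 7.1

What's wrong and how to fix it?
Bug: This is a non-aggregate query (no GROUP BY, no aggregates), so in SQLite the HAVING clause is invalid here; a row-level condition belongs in WHERE

Fix: Replace HAVING with WHERE since the condition applies to individual rows

Corrected query:
SELECT id, title, rating FROM movies WHERE rating > 7.1

Result:
id | title        | rating
---+--------------+-------
3  | Ex Machina   | 9.2   
6  | Blade Runner | 7.5   
7  | Arrival      | 8     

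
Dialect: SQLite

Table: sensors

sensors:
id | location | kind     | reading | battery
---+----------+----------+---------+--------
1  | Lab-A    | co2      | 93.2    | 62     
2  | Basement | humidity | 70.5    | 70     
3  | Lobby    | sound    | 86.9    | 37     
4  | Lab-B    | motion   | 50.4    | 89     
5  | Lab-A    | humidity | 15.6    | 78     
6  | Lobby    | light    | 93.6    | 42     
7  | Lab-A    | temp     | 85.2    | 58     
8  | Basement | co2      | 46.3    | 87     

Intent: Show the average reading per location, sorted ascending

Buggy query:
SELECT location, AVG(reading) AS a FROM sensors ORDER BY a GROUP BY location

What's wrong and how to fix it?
Bug: GROUP BY must precede ORDER BY

Fix: Move ORDER BY to the end, after GROUP BY

Corrected query:
SELECT location, AVG(reading) AS a FROM sensors GROUP BY location ORDER BY a

Result:
location | a        
---------+----------
Lab-B    | 50.4     
Basement | 58.4     
Lab-A    | 64.666667
Lobby    | 90.25    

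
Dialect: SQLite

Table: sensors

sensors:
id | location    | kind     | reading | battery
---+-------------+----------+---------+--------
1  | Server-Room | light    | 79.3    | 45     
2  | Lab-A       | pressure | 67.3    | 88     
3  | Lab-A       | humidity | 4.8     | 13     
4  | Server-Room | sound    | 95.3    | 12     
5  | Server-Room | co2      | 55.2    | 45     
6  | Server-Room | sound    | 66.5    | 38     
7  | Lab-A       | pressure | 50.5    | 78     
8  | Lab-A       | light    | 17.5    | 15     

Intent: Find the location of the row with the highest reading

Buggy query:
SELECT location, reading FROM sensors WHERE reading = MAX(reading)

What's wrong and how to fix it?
Bug: WHERE is evaluated per row; an aggregate over the whole table isn't defined there

Fix: Use a subquery: WHERE reading = (SELECT MAX(reading) FROM sensors)

Corrected query:
SELECT location, reading FROM sensors WHERE reading = (SELECT MAX(reading) FROM sensors)

Result:
location    | reading
------------+--------
Server-Room | 95.3   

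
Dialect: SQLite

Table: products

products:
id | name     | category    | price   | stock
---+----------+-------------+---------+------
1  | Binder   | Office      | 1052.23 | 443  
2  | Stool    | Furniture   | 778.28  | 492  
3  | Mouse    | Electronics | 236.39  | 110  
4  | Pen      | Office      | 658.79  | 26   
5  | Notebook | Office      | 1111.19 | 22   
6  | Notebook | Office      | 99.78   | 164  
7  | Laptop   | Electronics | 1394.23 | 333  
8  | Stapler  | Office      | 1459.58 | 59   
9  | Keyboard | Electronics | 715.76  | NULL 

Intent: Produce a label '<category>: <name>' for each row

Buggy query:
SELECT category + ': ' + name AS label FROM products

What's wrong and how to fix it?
Bug: SQLite uses || for string concatenation; + coerces text to numbers (yielding 0)

Fix: Replace + with || to concatenate text

Corrected query:
SELECT category || ': ' || name AS label FROM products

Result:
label                
---------------------
Office: Binder       
Furniture: Stool     
Electronics: Mouse   
Office: Pen          
Office: Notebook     
Office: Notebook     
Electronics: Laptop  
Office: Stapler      
Electronics: Keyboard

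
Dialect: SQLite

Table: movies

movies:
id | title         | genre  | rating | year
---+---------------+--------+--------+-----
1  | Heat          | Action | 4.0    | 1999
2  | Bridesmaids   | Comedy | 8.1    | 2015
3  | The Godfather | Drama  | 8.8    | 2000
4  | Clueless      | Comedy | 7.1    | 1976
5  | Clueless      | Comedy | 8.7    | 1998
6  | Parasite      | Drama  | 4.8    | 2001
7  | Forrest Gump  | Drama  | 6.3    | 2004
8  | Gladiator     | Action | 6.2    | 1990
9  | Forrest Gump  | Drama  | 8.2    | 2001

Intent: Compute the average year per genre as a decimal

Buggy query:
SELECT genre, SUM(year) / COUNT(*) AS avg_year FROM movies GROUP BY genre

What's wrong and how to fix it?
Bug: SUM(year) and COUNT(*) are both integers; the division truncates the fractional part

Fix: Cast one side to REAL so the division keeps the fractional part

Corrected query:
SELECT genre, SUM(year) * 1.0 / COUNT(*) AS avg_year FROM movies GROUP BY genre

Result:
genre  | avg_year   
-------+------------
Action | 1994.5     
Comedy | 1996.333333
Drama  | 2001.5     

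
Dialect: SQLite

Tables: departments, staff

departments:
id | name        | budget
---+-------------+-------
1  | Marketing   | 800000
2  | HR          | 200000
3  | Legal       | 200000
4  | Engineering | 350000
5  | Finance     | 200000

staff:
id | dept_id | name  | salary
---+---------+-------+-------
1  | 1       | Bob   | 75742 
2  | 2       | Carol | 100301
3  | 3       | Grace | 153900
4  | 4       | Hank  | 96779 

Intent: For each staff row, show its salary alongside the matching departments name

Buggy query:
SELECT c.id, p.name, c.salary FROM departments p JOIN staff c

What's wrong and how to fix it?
Bug: Missing join condition: each staff row is matched to all departments rows instead of just its own

Fix: Add ON c.dept_id = p.id to the JOIN

Corrected query:
SELECT c.id, p.name, c.salary FROM departments p JOIN staff c ON c.dept_id = p.id

Result:
id | name        | salary
---+-------------+-------
1  | Marketing   | 75742 
2  | HR          | 100301
3  | Legal       | 153900
4  | Engineering | 96779 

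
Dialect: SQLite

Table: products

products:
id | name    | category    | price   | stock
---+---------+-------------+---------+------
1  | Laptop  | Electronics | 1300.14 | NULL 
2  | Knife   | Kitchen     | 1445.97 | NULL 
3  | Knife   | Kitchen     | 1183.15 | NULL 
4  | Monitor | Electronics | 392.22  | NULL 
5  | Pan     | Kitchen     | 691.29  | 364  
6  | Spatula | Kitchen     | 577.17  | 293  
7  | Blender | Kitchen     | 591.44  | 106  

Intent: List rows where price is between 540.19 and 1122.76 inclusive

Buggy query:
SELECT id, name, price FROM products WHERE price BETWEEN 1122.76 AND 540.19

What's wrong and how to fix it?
Bug: The bounds are reversed; BETWEEN a AND b requires a <= b to match anything

Fix: Swap the bounds so the smaller value comes first

Corrected query:
SELECT id, name, price FROM products WHERE price BETWEEN 540.19 AND 1122.76

Result:
id | name    | price 
---+---------+-------
5  | Pan     | 691.29
6  | Spatula | 577.17
7  | Blender | 591.44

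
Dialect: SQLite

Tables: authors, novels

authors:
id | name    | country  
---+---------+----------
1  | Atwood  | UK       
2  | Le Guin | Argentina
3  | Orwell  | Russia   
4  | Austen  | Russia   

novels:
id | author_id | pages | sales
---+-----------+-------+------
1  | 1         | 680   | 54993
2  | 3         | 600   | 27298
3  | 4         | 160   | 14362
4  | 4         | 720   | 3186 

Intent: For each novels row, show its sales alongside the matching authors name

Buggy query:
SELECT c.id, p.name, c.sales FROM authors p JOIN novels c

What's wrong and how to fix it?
Bug: JOIN with no ON clause produces a cartesian product; every novels row pairs with every authors row

Fix: Specify the join condition linking the foreign key to the parent id

Corrected query:
SELECT c.id, p.name, c.sales FROM authors p JOIN novels c ON c.author_id = p.id

Result:
id | name   | sales
---+--------+------
1  | Atwood | 54993
2  | Orwell | 27298
3  | Austen | 14362
4  | Austen | 3186 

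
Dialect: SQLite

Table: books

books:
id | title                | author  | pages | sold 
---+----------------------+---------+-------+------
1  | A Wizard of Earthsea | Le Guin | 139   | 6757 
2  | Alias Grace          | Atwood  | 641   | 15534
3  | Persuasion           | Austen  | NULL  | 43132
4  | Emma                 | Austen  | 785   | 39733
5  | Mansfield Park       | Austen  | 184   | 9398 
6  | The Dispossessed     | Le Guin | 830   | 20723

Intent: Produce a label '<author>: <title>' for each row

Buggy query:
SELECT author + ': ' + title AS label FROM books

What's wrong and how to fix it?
Bug: SQLite uses || for string concatenation; + coerces text to numbers (yielding 0)

Fix: Replace + with || to concatenate text

Corrected query:
SELECT author || ': ' || title AS label FROM books

Result:
label                        
-----------------------------
Le Guin: A Wizard of Earthsea
Atwood: Alias Grace          
Austen: Persuasion           
Austen: Emma                 
Austen: Mansfield Park       
Le Guin: The Dispossessed    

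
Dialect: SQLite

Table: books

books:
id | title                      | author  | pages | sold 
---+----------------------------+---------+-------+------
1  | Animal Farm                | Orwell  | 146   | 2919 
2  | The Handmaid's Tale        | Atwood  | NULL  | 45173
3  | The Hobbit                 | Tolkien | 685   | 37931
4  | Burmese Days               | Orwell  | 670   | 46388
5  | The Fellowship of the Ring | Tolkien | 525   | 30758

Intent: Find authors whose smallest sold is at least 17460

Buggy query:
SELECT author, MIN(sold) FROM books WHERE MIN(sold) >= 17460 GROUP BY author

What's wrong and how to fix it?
Bug: MIN() in WHERE is a misuse of aggregate

Fix: Replace WHERE with HAVING after the GROUP BY

Corrected query:
SELECT author, MIN(sold) FROM books GROUP BY author HAVING MIN(sold) >= 17460

Result:
author  | MIN(sold)
--------+----------
Atwood  | 45173    
Tolkien | 30758    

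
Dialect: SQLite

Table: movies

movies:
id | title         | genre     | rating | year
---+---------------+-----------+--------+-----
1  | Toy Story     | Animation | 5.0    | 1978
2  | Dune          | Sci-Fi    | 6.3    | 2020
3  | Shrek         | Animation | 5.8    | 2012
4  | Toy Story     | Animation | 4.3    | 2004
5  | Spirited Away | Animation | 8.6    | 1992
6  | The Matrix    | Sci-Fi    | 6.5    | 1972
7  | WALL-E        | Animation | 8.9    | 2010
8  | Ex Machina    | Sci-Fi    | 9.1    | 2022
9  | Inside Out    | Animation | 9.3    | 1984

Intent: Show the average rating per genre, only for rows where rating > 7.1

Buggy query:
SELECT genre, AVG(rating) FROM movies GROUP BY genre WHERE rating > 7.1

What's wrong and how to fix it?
Bug: WHERE cannot follow GROUP BY

Fix: Move the WHERE clause before GROUP BY

Corrected query:
SELECT genre, AVG(rating) FROM movies WHERE rating > 7.1 GROUP BY genre

Result:
genre     | AVG(rating)
----------+------------
Animation | 8.933333   
Sci-Fi    | 9.1        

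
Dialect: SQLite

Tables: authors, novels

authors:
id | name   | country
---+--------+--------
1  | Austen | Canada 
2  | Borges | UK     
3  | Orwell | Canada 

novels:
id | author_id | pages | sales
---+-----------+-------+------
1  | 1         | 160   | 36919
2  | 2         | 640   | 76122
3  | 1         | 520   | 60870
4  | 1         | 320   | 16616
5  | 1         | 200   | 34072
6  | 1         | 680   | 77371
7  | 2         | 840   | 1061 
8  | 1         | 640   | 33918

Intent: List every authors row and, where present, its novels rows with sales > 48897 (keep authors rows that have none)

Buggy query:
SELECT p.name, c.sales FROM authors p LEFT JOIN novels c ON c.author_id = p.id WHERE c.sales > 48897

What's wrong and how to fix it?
Bug: Filtering c.sales in WHERE discards the NULL rows produced by LEFT JOIN, turning it into an inner join

Fix: Move the right-table condition into the ON clause so unmatched parents are kept

Corrected query:
SELECT p.name, c.sales FROM authors p LEFT JOIN novels c ON c.author_id = p.id AND c.sales > 48897

Result:
name   | sales
-------+------
Austen | 60870
Austen | 77371
Borges | 76122
Orwell | NULL 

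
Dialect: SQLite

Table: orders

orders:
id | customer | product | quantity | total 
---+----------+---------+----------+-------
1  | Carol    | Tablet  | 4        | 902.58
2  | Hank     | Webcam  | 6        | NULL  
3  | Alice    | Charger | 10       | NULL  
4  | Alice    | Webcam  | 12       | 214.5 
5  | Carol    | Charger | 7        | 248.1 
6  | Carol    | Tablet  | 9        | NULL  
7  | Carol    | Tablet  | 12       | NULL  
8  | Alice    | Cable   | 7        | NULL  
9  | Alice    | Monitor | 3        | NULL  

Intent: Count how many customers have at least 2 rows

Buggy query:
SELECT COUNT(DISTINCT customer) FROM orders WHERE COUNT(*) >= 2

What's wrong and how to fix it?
Bug: COUNT(*) cannot appear in WHERE; the per-group count doesn't exist yet

Fix: Group first with HAVING COUNT(*) >= 2, then COUNT the resulting groups

Corrected query:
SELECT COUNT(*) FROM (SELECT customer FROM orders GROUP BY customer HAVING COUNT(*) >= 2)

Result:
COUNT(*)
--------
2       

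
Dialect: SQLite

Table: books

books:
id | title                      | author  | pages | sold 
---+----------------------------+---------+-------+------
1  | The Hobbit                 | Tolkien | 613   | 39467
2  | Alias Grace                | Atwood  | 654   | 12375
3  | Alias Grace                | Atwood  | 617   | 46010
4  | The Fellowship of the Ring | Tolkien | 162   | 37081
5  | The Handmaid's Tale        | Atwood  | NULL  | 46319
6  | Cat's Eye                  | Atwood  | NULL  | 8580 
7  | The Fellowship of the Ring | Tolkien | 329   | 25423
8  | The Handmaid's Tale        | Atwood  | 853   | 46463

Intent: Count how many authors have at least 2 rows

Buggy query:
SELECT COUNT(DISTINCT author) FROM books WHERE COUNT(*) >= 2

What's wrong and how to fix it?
Bug: COUNT(*) cannot appear in WHERE; the per-group count doesn't exist yet

Fix: Group first with HAVING COUNT(*) >= 2, then COUNT the resulting groups

Corrected query:
SELECT COUNT(*) FROM (SELECT author FROM books GROUP BY author HAVING COUNT(*) >= 2)

Result:
COUNT(*)
--------
2       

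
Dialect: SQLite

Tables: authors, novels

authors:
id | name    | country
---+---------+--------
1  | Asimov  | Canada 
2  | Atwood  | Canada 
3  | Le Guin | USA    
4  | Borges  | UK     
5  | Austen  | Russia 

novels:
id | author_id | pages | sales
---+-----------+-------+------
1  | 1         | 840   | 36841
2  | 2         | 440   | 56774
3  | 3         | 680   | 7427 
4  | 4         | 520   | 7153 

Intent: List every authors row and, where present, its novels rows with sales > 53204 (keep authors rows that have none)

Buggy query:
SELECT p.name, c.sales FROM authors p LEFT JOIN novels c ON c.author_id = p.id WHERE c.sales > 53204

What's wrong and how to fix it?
Bug: A WHERE condition on the right-hand table after LEFT JOIN drops unmatched parents

Fix: Move the right-table condition into the ON clause so unmatched parents are kept

Corrected query:
SELECT p.name, c.sales FROM authors p LEFT JOIN novels c ON c.author_id = p.id AND c.sales > 53204

Result:
name    | sales
--------+------
Asimov  | NULL 
Atwood  | 56774
Le Guin | NULL 
Borges  | NULL 
Austen  | NULL 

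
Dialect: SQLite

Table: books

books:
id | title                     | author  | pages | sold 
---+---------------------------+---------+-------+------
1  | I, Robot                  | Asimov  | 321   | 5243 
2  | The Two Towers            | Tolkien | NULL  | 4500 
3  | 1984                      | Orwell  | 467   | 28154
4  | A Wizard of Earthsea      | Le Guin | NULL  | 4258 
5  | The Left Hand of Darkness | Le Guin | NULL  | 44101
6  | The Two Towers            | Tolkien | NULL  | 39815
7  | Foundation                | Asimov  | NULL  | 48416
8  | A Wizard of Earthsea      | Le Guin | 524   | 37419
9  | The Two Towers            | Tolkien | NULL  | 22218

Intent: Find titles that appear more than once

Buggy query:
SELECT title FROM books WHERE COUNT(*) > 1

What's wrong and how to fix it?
Bug: WHERE can't reference COUNT(*); aggregates are computed after WHERE

Fix: GROUP BY title, then filter groups with HAVING COUNT(*) > 1

Corrected query:
SELECT title FROM books GROUP BY title HAVING COUNT(*) > 1

Result:
title               
--------------------
A Wizard of Earthsea
The Two Towers      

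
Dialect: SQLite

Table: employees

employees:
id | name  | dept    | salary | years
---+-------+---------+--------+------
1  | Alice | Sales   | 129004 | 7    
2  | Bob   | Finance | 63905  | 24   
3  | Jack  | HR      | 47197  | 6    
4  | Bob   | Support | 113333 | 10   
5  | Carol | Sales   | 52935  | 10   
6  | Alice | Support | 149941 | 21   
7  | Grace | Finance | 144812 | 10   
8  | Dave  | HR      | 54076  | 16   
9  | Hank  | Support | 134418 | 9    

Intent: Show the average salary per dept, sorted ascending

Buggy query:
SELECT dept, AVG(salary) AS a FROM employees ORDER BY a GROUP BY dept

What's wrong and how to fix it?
Bug: ORDER BY appears before GROUP BY; SQL clause order requires GROUP BY first

Fix: Move ORDER BY to the end, after GROUP BY

Corrected query:
SELECT dept, AVG(salary) AS a FROM employees GROUP BY dept ORDER BY a

Result:
dept    | a       
--------+---------
HR      | 50636.5 
Sales   | 90969.5 
Finance | 104358.5
Support | 132564  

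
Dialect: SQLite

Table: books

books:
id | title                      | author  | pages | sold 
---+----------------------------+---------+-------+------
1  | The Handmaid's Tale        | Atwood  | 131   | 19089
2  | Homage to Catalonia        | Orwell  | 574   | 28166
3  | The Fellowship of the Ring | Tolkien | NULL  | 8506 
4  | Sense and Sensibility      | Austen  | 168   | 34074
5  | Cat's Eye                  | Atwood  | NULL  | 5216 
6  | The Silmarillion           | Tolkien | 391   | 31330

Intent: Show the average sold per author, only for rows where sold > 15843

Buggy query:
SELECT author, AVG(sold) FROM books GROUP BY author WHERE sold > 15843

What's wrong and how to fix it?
Bug: WHERE cannot follow GROUP BY

Fix: Place WHERE between FROM and GROUP BY

Corrected query:
SELECT author, AVG(sold) FROM books WHERE sold > 15843 GROUP BY author

Result:
author  | AVG(sold)
--------+----------
Atwood  | 19089    
Austen  | 34074    
Orwell  | 28166    
Tolkien | 31330    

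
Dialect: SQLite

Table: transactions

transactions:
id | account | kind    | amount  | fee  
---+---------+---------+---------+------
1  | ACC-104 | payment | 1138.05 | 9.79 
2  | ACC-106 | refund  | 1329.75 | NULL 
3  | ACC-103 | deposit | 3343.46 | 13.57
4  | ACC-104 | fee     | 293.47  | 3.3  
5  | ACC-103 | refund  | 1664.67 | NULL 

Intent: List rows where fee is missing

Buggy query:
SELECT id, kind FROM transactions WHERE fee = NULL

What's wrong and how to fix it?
Bug: '= NULL' is always unknown in SQL three-valued logic, so no rows match

Fix: Replace '= NULL' with 'IS NULL'

Corrected query:
SELECT id, kind FROM transactions WHERE fee IS NULL

Result:
id | kind  
---+-------
2  | refund
5  | refund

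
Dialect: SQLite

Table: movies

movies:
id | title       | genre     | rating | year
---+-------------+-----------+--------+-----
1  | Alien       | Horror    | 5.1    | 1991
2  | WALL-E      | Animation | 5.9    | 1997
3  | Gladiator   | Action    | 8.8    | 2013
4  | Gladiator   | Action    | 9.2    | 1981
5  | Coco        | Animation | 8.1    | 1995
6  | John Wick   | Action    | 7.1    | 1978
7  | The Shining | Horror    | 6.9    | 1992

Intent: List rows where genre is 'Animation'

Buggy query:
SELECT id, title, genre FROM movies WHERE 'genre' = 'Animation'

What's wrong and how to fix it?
Bug: Single quotes denote string literals in SQL; the column name is being compared as a constant string

Fix: Reference the column as genre without single quotes

Corrected query:
SELECT id, title, genre FROM movies WHERE genre = 'Animation'

Result:
id | title  | genre    
---+--------+----------
2  | WALL-E | Animation
5  | Coco   | Animation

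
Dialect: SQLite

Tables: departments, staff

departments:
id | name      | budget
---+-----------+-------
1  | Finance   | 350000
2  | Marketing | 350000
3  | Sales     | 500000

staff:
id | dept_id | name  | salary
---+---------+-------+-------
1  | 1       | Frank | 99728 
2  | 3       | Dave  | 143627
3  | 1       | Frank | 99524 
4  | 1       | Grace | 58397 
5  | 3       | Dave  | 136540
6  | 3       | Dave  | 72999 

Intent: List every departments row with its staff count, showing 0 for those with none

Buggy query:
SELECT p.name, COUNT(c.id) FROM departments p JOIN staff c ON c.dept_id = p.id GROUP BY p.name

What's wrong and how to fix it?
Bug: INNER JOIN drops departments rows that have no matching staff rows

Fix: Switch to LEFT JOIN to retain unmatched parent rows

Corrected query:
SELECT p.name, COUNT(c.id) FROM departments p LEFT JOIN staff c ON c.dept_id = p.id GROUP BY p.name

Result:
name      | COUNT(c.id)
----------+------------
Finance   | 3          
Marketing | 0          
Sales     | 3          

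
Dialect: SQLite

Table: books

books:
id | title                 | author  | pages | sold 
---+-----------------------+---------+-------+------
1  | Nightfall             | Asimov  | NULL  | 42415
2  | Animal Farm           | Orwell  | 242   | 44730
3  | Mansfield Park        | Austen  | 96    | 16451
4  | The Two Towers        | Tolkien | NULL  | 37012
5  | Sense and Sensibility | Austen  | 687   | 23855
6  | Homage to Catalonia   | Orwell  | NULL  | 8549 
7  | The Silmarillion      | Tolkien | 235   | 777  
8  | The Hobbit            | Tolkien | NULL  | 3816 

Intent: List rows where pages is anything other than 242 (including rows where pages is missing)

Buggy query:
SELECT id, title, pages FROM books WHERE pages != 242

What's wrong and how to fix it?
Bug: 'pages != 242' is unknown when pages is NULL, so NULL rows are silently excluded

Fix: Add an explicit OR pages IS NULL to include the missing-value rows

Corrected query:
SELECT id, title, pages FROM books WHERE pages != 242 OR pages IS NULL

Result:
id | title                 | pages
---+-----------------------+------
1  | Nightfall             | NULL 
3  | Mansfield Park        | 96   
4  | The Two Towers        | NULL 
5  | Sense and Sensibility | 687  
6  | Homage to Catalonia   | NULL 
7  | The Silmarillion      | 235  
8  | The Hobbit            | NULL 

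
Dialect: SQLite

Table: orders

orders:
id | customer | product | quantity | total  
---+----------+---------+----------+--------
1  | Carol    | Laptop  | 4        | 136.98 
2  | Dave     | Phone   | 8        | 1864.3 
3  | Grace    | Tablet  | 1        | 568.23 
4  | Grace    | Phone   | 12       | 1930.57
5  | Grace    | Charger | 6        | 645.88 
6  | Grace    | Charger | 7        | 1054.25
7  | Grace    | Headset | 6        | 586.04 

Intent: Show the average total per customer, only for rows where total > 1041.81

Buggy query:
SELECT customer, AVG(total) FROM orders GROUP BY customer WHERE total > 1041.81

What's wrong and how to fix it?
Bug: Row-level WHERE must come before GROUP BY in the clause order

Fix: Place WHERE between FROM and GROUP BY

Corrected query:
SELECT customer, AVG(total) FROM orders WHERE total > 1041.81 GROUP BY customer

Result:
customer | AVG(total)
---------+-----------
Dave     | 1864.3    
Grace    | 1492.41   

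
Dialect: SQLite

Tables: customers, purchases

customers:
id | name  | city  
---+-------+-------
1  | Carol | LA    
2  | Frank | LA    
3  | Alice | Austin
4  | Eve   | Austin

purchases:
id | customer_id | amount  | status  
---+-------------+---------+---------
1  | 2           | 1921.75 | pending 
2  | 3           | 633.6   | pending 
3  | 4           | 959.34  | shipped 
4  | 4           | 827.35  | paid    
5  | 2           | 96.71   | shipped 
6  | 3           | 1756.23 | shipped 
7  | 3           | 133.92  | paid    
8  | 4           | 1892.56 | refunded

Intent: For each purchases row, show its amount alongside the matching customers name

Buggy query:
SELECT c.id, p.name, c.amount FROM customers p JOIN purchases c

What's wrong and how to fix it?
Bug: JOIN with no ON clause produces a cartesian product; every purchases row pairs with every customers row

Fix: Specify the join condition linking the foreign key to the parent id

Corrected query:
SELECT c.id, p.name, c.amount FROM customers p JOIN purchases c ON c.customer_id = p.id

Result:
id | name  | amount 
---+-------+--------
1  | Frank | 1921.75
2  | Alice | 633.6  
3  | Eve   | 959.34 
4  | Eve   | 827.35 
5  | Frank | 96.71  
6  | Alice | 1756.23
7  | Alice | 133.92 
8  | Eve   | 1892.56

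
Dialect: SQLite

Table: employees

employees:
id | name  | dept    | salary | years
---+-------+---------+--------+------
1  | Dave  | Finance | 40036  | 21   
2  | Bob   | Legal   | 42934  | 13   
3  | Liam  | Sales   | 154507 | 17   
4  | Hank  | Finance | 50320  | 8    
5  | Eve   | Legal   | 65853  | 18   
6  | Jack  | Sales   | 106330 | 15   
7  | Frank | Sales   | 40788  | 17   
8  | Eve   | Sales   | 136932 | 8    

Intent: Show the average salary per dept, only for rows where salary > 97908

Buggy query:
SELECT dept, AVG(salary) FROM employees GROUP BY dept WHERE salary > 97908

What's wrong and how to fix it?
Bug: Row-level WHERE must come before GROUP BY in the clause order

Fix: Move the WHERE clause before GROUP BY

Corrected query:
SELECT dept, AVG(salary) FROM employees WHERE salary > 97908 GROUP BY dept

Result:
dept  | AVG(salary)  
------+--------------
Sales | 132589.666667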